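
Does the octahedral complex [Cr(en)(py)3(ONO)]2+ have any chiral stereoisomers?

no

In an octahedral complex each vertex has one trans partner and four cis neighbours.
Each en is bidentate and must span two cis positions.
The distinct arrangements are (2 in all): py mer; py fac.
Each arrangement has an internal mirror plane or centre of symmetry, so none is chiral.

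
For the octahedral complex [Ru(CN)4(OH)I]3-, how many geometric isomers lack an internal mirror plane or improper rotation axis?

0

The distinct arrangements are (2 in all): OH and I mutually trans; OH and I mutually cis.
Each arrangement has an internal mirror plane or centre of symmetry, so none is chiral.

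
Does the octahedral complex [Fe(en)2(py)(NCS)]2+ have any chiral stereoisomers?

yes

The six octahedral sites form three mutually perpendicular trans pairs.
Each en is bidentate and must span two cis positions.
There are 2 geometric isomers: py and NCS mutually cis (chiral); py and NCS mutually trans.
One of these lacks any improper symmetry element and so occurs as an enantiomeric pair, giving 2 + 1 = 3 stereoisomers in total.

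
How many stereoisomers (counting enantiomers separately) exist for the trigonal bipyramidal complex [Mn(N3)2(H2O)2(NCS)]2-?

In a trigonal bipyramid the two axial positions differ from the three equatorial ones.
Exhaustive case analysis gives 5 geometric isomers.
One of these lacks any improper symmetry element and so occurs as an enantiomeric pair, giving 5 + 1 = 6 stereoisomers in total.

6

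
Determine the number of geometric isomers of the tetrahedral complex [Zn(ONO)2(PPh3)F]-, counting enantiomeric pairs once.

1

In a tetrahedral complex all four positions are equivalent and every pair of ligands is adjacent — there is no cis/trans distinction.
Only one geometric arrangement is possible.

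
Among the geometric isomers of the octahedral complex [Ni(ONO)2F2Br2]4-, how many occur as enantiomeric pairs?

1

In an octahedral complex each vertex has one trans partner and four cis neighbours.
Working through the distinct placements yields 5 geometric isomers: ONO trans, F trans, Br trans; ONO cis, F cis, Br trans; ONO trans, F cis, Br cis; ONO cis, F cis, Br cis (chiral); ONO cis, F trans, Br cis.
One of these lacks any improper symmetry element and so occurs as an enantiomeric pair, giving 5 + 1 = 6 stereoisomers in total.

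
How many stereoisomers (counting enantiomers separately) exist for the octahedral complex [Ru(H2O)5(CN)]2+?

Only one geometric arrangement is possible.

1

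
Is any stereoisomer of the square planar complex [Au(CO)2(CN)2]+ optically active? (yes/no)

no

Working through the distinct placements yields 2 geometric isomers: CO cis; CO trans.
Each arrangement has an internal mirror plane or centre of symmetry, so none is chiral.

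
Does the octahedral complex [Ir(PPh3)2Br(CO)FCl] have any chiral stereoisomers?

The six octahedral sites form three mutually perpendicular trans pairs.
Exhaustive case analysis gives 9 geometric isomers.
Of these, 6 lack any improper symmetry element and so occur as enantiomeric pairs, giving 9 + 6 = 15 stereoisomers in total.

yes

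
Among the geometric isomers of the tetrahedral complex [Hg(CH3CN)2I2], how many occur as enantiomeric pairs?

0

Only one geometric arrangement is possible.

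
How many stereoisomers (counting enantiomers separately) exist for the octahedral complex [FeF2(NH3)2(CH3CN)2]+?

6

Systematic placement gives 5 geometric isomers: F trans, NH3 trans, CH3CN trans; F cis, NH3 cis, CH3CN trans; F cis, NH3 trans, CH3CN cis; F cis, NH3 cis, CH3CN cis (chiral); F trans, NH3 cis, CH3CN cis.
One of these lacks any improper symmetry element and so occurs as an enantiomeric pair, giving 5 + 1 = 6 stereoisomers in total.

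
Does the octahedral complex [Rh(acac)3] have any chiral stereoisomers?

An octahedron has six vertices in three trans pairs; every non-trans pair is cis.
Each acac is bidentate and must span two cis positions.
Only one geometric arrangement is possible; it has no improper symmetry element, so it exists as a pair of enantiomers (2 stereoisomers).

yes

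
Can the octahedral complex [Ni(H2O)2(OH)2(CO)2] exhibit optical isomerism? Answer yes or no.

The six octahedral sites form three mutually perpendicular trans pairs.
Working through the distinct placements yields 5 geometric isomers: H2O trans, OH trans, CO trans; H2O cis, OH cis, CO trans; H2O cis, OH trans, CO cis; H2O cis, OH cis, CO cis (chiral); H2O trans, OH cis, CO cis.
One of these lacks any improper symmetry element and so occurs as an enantiomeric pair, giving 5 + 1 = 6 stereoisomers in total.

yes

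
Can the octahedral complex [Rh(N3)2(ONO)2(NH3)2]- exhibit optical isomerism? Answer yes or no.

yes

Working through the distinct placements yields 5 geometric isomers: N3 trans, ONO trans, NH3 trans; N3 trans, ONO cis, NH3 cis; N3 cis, ONO trans, NH3 cis; N3 cis, ONO cis, NH3 cis (chiral); N3 cis, ONO cis, NH3 trans.
One of these lacks any improper symmetry element and so occurs as an enantiomeric pair, giving 5 + 1 = 6 stereoisomers in total.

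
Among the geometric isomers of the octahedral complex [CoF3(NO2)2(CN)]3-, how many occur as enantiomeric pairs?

An octahedron has six vertices in three trans pairs; every non-trans pair is cis.
Working through the distinct placements yields 3 geometric isomers: F mer, NO2 trans; F fac, NO2 cis; F mer, NO2 cis.
Each arrangement has an internal mirror plane or centre of symmetry, so none is chiral.

0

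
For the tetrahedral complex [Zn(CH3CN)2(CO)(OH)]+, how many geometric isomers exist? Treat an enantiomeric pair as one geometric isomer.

Only one geometric arrangement is possible.

1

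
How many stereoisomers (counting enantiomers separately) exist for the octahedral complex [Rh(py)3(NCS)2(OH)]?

3

An octahedron has six vertices in three trans pairs; every non-trans pair is cis.
Working through the distinct placements yields 3 geometric isomers: py mer, NCS trans; py mer, NCS cis; py fac, NCS cis.
Each arrangement has an internal mirror plane or centre of symmetry, so none is chiral.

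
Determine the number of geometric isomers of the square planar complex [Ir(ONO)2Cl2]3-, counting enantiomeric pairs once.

The distinct arrangements are (2 in all): ONO cis; ONO trans.

2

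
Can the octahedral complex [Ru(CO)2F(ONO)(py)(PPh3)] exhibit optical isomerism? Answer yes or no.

An octahedron has six vertices in three trans pairs; every non-trans pair is cis.
Systematic enumeration (placing each ligand type in turn and discarding arrangements equivalent by rotation or reflection) gives 9 geometric isomers.
Of these, 6 lack any improper symmetry element and so occur as enantiomeric pairs, giving 9 + 6 = 15 stereoisomers in total.

yes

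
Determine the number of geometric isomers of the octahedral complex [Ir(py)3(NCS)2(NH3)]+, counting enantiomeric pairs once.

In an octahedral complex each vertex has one trans partner and four cis neighbours.
Working through the distinct placements yields 3 geometric isomers: py mer, NCS trans; py mer, NCS cis; py fac, NCS cis.

3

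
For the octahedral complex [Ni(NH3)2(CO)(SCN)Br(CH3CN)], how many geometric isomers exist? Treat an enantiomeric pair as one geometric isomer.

9

The six octahedral sites form three mutually perpendicular trans pairs.
Placing the ligands in turn and identifying arrangements related by rotation or reflection leaves 9 distinct geometric isomers.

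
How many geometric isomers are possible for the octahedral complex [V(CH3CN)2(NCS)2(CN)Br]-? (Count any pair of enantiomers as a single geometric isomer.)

6

Working through the distinct placements yields 6 geometric isomers: CH3CN cis, NCS trans; CH3CN cis, NCS cis (3 arrangements, 2 chiral); CH3CN trans, NCS trans; CH3CN trans, NCS cis.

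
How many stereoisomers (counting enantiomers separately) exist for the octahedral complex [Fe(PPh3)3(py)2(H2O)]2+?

An octahedron has six vertices in three trans pairs; every non-trans pair is cis.
Systematic placement gives 3 geometric isomers: PPh3 mer, py trans; PPh3 fac, py cis; PPh3 mer, py cis.
Each arrangement has an internal mirror plane or centre of symmetry, so none is chiral.

3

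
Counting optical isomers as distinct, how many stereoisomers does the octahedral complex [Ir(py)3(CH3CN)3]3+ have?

2

The six octahedral sites form three mutually perpendicular trans pairs.
Working through the distinct placements yields 2 geometric isomers: py mer; py fac.
Each arrangement has an internal mirror plane or centre of symmetry, so none is chiral.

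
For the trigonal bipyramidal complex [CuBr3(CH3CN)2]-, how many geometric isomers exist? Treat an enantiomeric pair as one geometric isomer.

3

In a trigonal bipyramid the two axial positions differ from the three equatorial ones.
The distinct arrangements are (3 in all): CH3CN both equatorial; CH3CN one axial, one equatorial; CH3CN both axial.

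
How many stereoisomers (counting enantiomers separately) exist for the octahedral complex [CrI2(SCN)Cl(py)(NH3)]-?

Systematic enumeration (placing each ligand type in turn and discarding arrangements equivalent by rotation or reflection) gives 9 geometric isomers.
Of these, 6 lack any improper symmetry element and so occur as enantiomeric pairs, giving 9 + 6 = 15 stereoisomers in total.

15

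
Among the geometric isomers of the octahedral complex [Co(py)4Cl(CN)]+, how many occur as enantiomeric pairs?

In an octahedral complex each vertex has one trans partner and four cis neighbours.
The distinct arrangements are (2 in all): Cl and CN mutually trans; Cl and CN mutually cis.
Each arrangement has an internal mirror plane or centre of symmetry, so none is chiral.

0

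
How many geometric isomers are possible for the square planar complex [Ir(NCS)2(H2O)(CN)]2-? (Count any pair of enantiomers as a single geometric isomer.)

A square has two trans pairs of vertices; adjacent vertices are cis.
The distinct arrangements are (2 in all): NCS cis; NCS trans.

2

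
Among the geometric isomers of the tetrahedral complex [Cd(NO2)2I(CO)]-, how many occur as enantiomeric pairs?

Only one geometric arrangement is possible.

0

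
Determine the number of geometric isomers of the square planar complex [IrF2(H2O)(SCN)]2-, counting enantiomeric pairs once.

A square has two trans pairs of vertices; adjacent vertices are cis.
There are 2 geometric isomers: F cis; F trans.

2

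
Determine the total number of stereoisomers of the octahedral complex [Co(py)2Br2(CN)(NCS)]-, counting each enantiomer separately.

The six octahedral sites form three mutually perpendicular trans pairs.
Working through the distinct placements yields 6 geometric isomers: py trans, Br trans; py cis, Br trans; py trans, Br cis; py cis, Br cis (3 arrangements, 2 chiral).
Of these, 2 lack any improper symmetry element and so occur as enantiomeric pairs, giving 6 + 2 = 8 stereoisomers in total.

8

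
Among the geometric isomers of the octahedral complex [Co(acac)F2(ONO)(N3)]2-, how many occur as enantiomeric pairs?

In an octahedral complex each vertex has one trans partner and four cis neighbours.
Each acac is bidentate and must span two cis positions.
The distinct arrangements are (4 in all): F trans; F cis (3 arrangements, 2 chiral).
Of these, 2 lack any improper symmetry element and so occur as enantiomeric pairs, giving 4 + 2 = 6 stereoisomers in total.

2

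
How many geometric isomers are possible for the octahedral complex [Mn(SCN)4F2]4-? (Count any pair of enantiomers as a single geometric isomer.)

There are 2 geometric isomers: F trans; F cis.

2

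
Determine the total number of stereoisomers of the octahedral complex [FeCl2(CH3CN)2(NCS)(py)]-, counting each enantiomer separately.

8

The six octahedral sites form three mutually perpendicular trans pairs.
Systematic placement gives 6 geometric isomers: Cl trans, CH3CN trans; Cl cis, CH3CN trans; Cl cis, CH3CN cis (3 arrangements, 2 chiral); Cl trans, CH3CN cis.
Of these, 2 lack any improper symmetry element and so occur as enantiomeric pairs, giving 6 + 2 = 8 stereoisomers in total.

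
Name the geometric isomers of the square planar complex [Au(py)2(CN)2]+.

There are 2 geometric isomers: py cis; py trans.

cis and trans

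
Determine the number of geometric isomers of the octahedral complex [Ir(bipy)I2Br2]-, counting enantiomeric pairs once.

3

An octahedron has six vertices in three trans pairs; every non-trans pair is cis.
Each bipy is bidentate and must span two cis positions.
The distinct arrangements are (3 in all): I cis, Br trans; I cis, Br cis (chiral); I trans, Br cis.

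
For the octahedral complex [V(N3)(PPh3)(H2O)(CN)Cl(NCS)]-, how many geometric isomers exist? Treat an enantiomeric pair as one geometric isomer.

15

In an octahedral complex each vertex has one trans partner and four cis neighbours.
Placing the ligands in turn and identifying arrangements related by rotation or reflection leaves 15 distinct geometric isomers.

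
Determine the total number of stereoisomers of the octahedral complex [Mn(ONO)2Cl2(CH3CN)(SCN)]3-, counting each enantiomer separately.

8

The distinct arrangements are (6 in all): ONO cis, Cl cis (3 arrangements, 2 chiral); ONO trans, Cl cis; ONO cis, Cl trans; ONO trans, Cl trans.
Of these, 2 lack any improper symmetry element and so occur as enantiomeric pairs, giving 6 + 2 = 8 stereoisomers in total.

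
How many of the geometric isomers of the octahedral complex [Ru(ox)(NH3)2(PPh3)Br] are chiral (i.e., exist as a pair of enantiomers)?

An octahedron has six vertices in three trans pairs; every non-trans pair is cis.
Each ox is bidentate and must span two cis positions.
Systematic placement gives 4 geometric isomers: NH3 cis (3 arrangements, 2 chiral); NH3 trans.
Of these, 2 lack any improper symmetry element and so occur as enantiomeric pairs, giving 4 + 2 = 6 stereoisomers in total.

2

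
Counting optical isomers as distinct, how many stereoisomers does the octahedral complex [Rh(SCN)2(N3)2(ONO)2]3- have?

6

In an octahedral complex each vertex has one trans partner and four cis neighbours.
Working through the distinct placements yields 5 geometric isomers: SCN trans, N3 trans, ONO trans; SCN cis, N3 trans, ONO cis; SCN trans, N3 cis, ONO cis; SCN cis, N3 cis, ONO cis (chiral); SCN cis, N3 cis, ONO trans.
One of these lacks any improper symmetry element and so occurs as an enantiomeric pair, giving 5 + 1 = 6 stereoisomers in total.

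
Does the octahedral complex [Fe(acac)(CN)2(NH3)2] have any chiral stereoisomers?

yes

In an octahedral complex each vertex has one trans partner and four cis neighbours.
Each acac is bidentate and must span two cis positions.
Working through the distinct placements yields 3 geometric isomers: CN trans, NH3 cis; CN cis, NH3 cis (chiral); CN cis, NH3 trans.
One of these lacks any improper symmetry element and so occurs as an enantiomeric pair, giving 3 + 1 = 4 stereoisomers in total.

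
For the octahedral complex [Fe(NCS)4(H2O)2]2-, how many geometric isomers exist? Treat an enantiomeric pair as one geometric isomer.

In an octahedral complex each vertex has one trans partner and four cis neighbours.
Systematic placement gives 2 geometric isomers: H2O trans; H2O cis.

2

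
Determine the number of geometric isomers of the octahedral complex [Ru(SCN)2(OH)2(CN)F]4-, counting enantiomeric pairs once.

An octahedron has six vertices in three trans pairs; every non-trans pair is cis.
Systematic placement gives 6 geometric isomers: SCN trans, OH trans; SCN cis, OH cis (3 arrangements, 2 chiral); SCN trans, OH cis; SCN cis, OH trans.

6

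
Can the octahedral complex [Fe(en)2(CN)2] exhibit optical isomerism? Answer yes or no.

yes

The six octahedral sites form three mutually perpendicular trans pairs.
Each en is bidentate and must span two cis positions.
The distinct arrangements are (2 in all): CN trans; CN cis (chiral).
One of these lacks any improper symmetry element and so occurs as an enantiomeric pair, giving 2 + 1 = 3 stereoisomers in total.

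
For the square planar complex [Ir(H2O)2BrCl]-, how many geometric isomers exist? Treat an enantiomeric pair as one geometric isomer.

Systematic placement gives 2 geometric isomers: H2O cis; H2O trans.

2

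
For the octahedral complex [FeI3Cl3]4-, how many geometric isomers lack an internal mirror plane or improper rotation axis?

In an octahedral complex each vertex has one trans partner and four cis neighbours.
Working through the distinct placements yields 2 geometric isomers: I mer; I fac.
Each arrangement has an internal mirror plane or centre of symmetry, so none is chiral.

0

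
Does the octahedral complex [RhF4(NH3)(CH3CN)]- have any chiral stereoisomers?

An octahedron has six vertices in three trans pairs; every non-trans pair is cis.
There are 2 geometric isomers: NH3 and CH3CN mutually cis; NH3 and CH3CN mutually trans.
Each arrangement has an internal mirror plane or centre of symmetry, so none is chiral.

no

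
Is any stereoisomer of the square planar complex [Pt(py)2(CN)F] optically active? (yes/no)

A square has two trans pairs of vertices; adjacent vertices are cis.
Working through the distinct placements yields 2 geometric isomers: py cis; py trans.
Each arrangement has an internal mirror plane or centre of symmetry, so none is chiral.

no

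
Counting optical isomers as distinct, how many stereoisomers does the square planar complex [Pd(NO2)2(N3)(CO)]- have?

In a square planar complex each vertex has one trans partner and two cis neighbours.
There are 2 geometric isomers: NO2 cis; NO2 trans.
Each arrangement has an internal mirror plane or centre of symmetry, so none is chiral.

2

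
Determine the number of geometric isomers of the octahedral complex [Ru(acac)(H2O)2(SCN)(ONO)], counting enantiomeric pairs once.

In an octahedral complex each vertex has one trans partner and four cis neighbours.
Each acac is bidentate and must span two cis positions.
Working through the distinct placements yields 4 geometric isomers: H2O trans; H2O cis (3 arrangements, 2 chiral).

4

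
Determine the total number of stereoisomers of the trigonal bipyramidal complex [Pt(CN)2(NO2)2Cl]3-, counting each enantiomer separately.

6

A trigonal bipyramid has two axial and three equatorial sites, which are chemically inequivalent.
Placing the ligands in turn and identifying arrangements related by rotation or reflection leaves 5 distinct geometric isomers.
One of these lacks any improper symmetry element and so occurs as an enantiomeric pair, giving 5 + 1 = 6 stereoisomers in total.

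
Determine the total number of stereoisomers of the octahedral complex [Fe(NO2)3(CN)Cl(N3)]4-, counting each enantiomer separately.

In an octahedral complex each vertex has one trans partner and four cis neighbours.
There are 4 geometric isomers: NO2 mer (3 arrangements); NO2 fac (chiral).
One of these lacks any improper symmetry element and so occurs as an enantiomeric pair, giving 4 + 1 = 5 stereoisomers in total.

5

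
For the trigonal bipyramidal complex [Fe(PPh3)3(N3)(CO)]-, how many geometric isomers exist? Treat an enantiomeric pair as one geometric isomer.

Working through the distinct placements yields 4 geometric isomers: N3 axial, CO axial; N3 equatorial, CO axial; N3 axial, CO equatorial; N3 equatorial, CO equatorial.

4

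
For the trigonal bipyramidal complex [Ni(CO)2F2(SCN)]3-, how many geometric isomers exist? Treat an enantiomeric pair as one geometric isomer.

A trigonal bipyramid has two axial and three equatorial sites, which are chemically inequivalent.
Exhaustive case analysis gives 5 geometric isomers.

5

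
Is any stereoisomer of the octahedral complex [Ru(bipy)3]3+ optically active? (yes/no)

In an octahedral complex each vertex has one trans partner and four cis neighbours.
Each bipy is bidentate and must span two cis positions.
Only one geometric arrangement is possible; it has no improper symmetry element, so it exists as a pair of enantiomers (2 stereoisomers).

yes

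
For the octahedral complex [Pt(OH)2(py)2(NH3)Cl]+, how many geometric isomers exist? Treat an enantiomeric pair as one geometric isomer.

An octahedron has six vertices in three trans pairs; every non-trans pair is cis.
Working through the distinct placements yields 6 geometric isomers: OH trans, py trans; OH cis, py cis (3 arrangements, 2 chiral); OH cis, py trans; OH trans, py cis.

6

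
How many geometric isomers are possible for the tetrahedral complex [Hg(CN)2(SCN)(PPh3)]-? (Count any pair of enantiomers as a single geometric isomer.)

In a tetrahedral complex all four positions are equivalent and every pair of ligands is adjacent — there is no cis/trans distinction.
Only one geometric arrangement is possible.

1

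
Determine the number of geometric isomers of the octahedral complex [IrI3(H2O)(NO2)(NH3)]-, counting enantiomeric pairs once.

4

The six octahedral sites form three mutually perpendicular trans pairs.
The distinct arrangements are (4 in all): I mer (3 arrangements); I fac (chiral).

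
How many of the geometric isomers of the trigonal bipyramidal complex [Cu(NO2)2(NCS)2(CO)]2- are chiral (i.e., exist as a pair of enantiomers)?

1

A trigonal bipyramid has two axial and three equatorial sites, which are chemically inequivalent.
Exhaustive case analysis gives 5 geometric isomers.
One of these lacks any improper symmetry element and so occurs as an enantiomeric pair, giving 5 + 1 = 6 stereoisomers in total.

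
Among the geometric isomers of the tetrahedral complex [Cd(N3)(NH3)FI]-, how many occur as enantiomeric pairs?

Only one geometric arrangement is possible; it has no improper symmetry element, so it exists as a pair of enantiomers (2 stereoisomers).

1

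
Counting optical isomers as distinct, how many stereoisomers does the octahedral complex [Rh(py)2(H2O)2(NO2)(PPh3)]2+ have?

8

The six octahedral sites form three mutually perpendicular trans pairs.
Systematic placement gives 6 geometric isomers: py trans, H2O trans; py cis, H2O trans; py trans, H2O cis; py cis, H2O cis (3 arrangements, 2 chiral).
Of these, 2 lack any improper symmetry element and so occur as enantiomeric pairs, giving 6 + 2 = 8 stereoisomers in total.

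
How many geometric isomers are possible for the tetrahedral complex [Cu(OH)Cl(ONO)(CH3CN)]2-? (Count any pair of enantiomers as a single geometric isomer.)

1

Only one geometric arrangement is possible; it has no improper symmetry element, so it exists as a pair of enantiomers (2 stereoisomers).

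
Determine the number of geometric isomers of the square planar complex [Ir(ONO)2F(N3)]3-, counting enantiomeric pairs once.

A square has two trans pairs of vertices; adjacent vertices are cis.
Working through the distinct placements yields 2 geometric isomers: ONO cis; ONO trans.

2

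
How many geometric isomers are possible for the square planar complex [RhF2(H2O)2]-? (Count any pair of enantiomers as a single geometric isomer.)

2

A square has two trans pairs of vertices; adjacent vertices are cis.
Systematic placement gives 2 geometric isomers: F cis; F trans.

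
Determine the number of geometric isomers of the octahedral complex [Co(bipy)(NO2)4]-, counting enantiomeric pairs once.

1

Each bipy is bidentate and must span two cis positions.
Only one geometric arrangement is possible.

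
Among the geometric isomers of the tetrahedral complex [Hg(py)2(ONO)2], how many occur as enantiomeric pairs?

0

All four vertices of a tetrahedron are equivalent and mutually adjacent, so cis/trans isomerism cannot arise.
Only one geometric arrangement is possible.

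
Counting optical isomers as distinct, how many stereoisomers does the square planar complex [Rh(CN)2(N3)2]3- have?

A square has two trans pairs of vertices; adjacent vertices are cis.
Systematic placement gives 2 geometric isomers: CN cis; CN trans.
Each arrangement has an internal mirror plane or centre of symmetry, so none is chiral.

2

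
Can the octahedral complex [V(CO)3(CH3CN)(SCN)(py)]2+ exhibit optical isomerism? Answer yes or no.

yes

An octahedron has six vertices in three trans pairs; every non-trans pair is cis.
The distinct arrangements are (4 in all): CO mer (3 arrangements); CO fac (chiral).
One of these lacks any improper symmetry element and so occurs as an enantiomeric pair, giving 4 + 1 = 5 stereoisomers in total.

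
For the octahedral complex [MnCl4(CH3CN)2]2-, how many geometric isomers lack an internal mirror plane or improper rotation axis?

0

An octahedron has six vertices in three trans pairs; every non-trans pair is cis.
Working through the distinct placements yields 2 geometric isomers: CH3CN trans; CH3CN cis.
Each arrangement has an internal mirror plane or centre of symmetry, so none is chiral.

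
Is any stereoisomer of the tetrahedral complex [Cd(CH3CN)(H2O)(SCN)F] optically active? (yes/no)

yes

All four vertices of a tetrahedron are equivalent and mutually adjacent, so cis/trans isomerism cannot arise.
Only one geometric arrangement is possible; it has no improper symmetry element, so it exists as a pair of enantiomers (2 stereoisomers).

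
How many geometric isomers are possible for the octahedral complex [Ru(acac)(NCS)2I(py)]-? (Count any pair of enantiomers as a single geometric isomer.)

The six octahedral sites form three mutually perpendicular trans pairs.
Each acac is bidentate and must span two cis positions.
There are 4 geometric isomers: NCS cis (3 arrangements, 2 chiral); NCS trans.

4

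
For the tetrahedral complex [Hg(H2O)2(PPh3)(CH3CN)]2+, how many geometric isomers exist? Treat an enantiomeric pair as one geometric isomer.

1

In a tetrahedral complex all four positions are equivalent and every pair of ligands is adjacent — there is no cis/trans distinction.
Only one geometric arrangement is possible.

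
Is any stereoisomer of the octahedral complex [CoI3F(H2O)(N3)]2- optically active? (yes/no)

yes

The six octahedral sites form three mutually perpendicular trans pairs.
The distinct arrangements are (4 in all): I mer (3 arrangements); I fac (chiral).
One of these lacks any improper symmetry element and so occurs as an enantiomeric pair, giving 4 + 1 = 5 stereoisomers in total.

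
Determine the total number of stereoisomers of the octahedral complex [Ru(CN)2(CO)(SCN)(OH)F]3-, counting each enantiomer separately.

15

In an octahedral complex each vertex has one trans partner and four cis neighbours.
Placing the ligands in turn and identifying arrangements related by rotation or reflection leaves 9 distinct geometric isomers.
Of these, 6 lack any improper symmetry element and so occur as enantiomeric pairs, giving 9 + 6 = 15 stereoisomers in total.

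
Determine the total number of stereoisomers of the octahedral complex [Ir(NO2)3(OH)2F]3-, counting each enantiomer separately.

3

The six octahedral sites form three mutually perpendicular trans pairs.
The distinct arrangements are (3 in all): NO2 mer, OH trans; NO2 fac, OH cis; NO2 mer, OH cis.
Each arrangement has an internal mirror plane or centre of symmetry, so none is chiral.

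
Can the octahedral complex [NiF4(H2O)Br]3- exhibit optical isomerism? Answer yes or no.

Systematic placement gives 2 geometric isomers: H2O and Br mutually cis; H2O and Br mutually trans.
Each arrangement has an internal mirror plane or centre of symmetry, so none is chiral.

no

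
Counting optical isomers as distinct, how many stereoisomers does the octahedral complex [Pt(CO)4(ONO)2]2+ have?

2

An octahedron has six vertices in three trans pairs; every non-trans pair is cis.
There are 2 geometric isomers: ONO trans; ONO cis.
Each arrangement has an internal mirror plane or centre of symmetry, so none is chiral.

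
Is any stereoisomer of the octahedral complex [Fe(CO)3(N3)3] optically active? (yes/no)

An octahedron has six vertices in three trans pairs; every non-trans pair is cis.
Systematic placement gives 2 geometric isomers: CO mer; CO fac.
Each arrangement has an internal mirror plane or centre of symmetry, so none is chiral.

no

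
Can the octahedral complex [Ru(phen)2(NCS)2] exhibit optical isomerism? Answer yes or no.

The six octahedral sites form three mutually perpendicular trans pairs.
Each phen is bidentate and must span two cis positions.
Systematic placement gives 2 geometric isomers: NCS trans; NCS cis (chiral).
One of these lacks any improper symmetry element and so occurs as an enantiomeric pair, giving 2 + 1 = 3 stereoisomers in total.

yes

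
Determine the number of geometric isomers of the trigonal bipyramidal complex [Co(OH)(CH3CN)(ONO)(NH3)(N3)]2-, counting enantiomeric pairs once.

A trigonal bipyramid has two axial and three equatorial sites, which are chemically inequivalent.
Placing the ligands in turn and identifying arrangements related by rotation or reflection leaves 10 distinct geometric isomers.

10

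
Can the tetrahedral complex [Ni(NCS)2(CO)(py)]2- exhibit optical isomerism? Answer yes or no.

no

In a tetrahedral complex all four positions are equivalent and every pair of ligands is adjacent — there is no cis/trans distinction.
Only one geometric arrangement is possible.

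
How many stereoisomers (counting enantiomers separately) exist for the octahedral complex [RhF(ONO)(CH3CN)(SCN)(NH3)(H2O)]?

30

Exhaustive case analysis gives 15 geometric isomers.
Of these, 15 lack any improper symmetry element and so occur as enantiomeric pairs, giving 15 + 15 = 30 stereoisomers in total.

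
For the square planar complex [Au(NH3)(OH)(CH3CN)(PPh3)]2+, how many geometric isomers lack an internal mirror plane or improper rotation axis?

In a square planar complex each vertex has one trans partner and two cis neighbours.
Working through the distinct placements yields 3 geometric isomers: (CH3CN/OH trans, NH3/PPh3 trans); (CH3CN/PPh3 trans, NH3/OH trans); (CH3CN/NH3 trans, OH/PPh3 trans).
Each arrangement has an internal mirror plane or centre of symmetry, so none is chiral.

0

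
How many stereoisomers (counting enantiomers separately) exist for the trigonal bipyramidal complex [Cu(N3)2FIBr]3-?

10

A trigonal bipyramid has two axial and three equatorial sites, which are chemically inequivalent.
Exhaustive case analysis gives 7 geometric isomers.
Of these, 3 lack any improper symmetry element and so occur as enantiomeric pairs, giving 7 + 3 = 10 stereoisomers in total.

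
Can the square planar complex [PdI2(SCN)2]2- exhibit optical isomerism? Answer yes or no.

In a square planar complex each vertex has one trans partner and two cis neighbours.
Systematic placement gives 2 geometric isomers: I cis; I trans.
Each arrangement has an internal mirror plane or centre of symmetry, so none is chiral.

no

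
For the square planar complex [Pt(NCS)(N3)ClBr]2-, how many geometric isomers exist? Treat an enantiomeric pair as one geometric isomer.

3

In a square planar complex each vertex has one trans partner and two cis neighbours.
Working through the distinct placements yields 3 geometric isomers: (Br/N3 trans, Cl/NCS trans); (Br/NCS trans, Cl/N3 trans); (Br/Cl trans, N3/NCS trans).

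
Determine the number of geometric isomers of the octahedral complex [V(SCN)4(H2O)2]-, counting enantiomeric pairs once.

2

The six octahedral sites form three mutually perpendicular trans pairs.
Systematic placement gives 2 geometric isomers: H2O trans; H2O cis.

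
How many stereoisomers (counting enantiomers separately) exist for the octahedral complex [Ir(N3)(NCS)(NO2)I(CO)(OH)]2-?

30

Placing the ligands in turn and identifying arrangements related by rotation or reflection leaves 15 distinct geometric isomers.
Of these, 15 lack any improper symmetry element and so occur as enantiomeric pairs, giving 15 + 15 = 30 stereoisomers in total.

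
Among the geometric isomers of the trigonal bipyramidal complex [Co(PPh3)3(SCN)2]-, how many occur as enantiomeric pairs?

In a trigonal bipyramid the two axial positions differ from the three equatorial ones.
Working through the distinct placements yields 3 geometric isomers: SCN both equatorial; SCN one axial, one equatorial; SCN both axial.
Each arrangement has an internal mirror plane or centre of symmetry, so none is chiral.

0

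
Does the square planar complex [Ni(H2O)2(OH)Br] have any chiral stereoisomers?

no

A square has two trans pairs of vertices; adjacent vertices are cis.
There are 2 geometric isomers: H2O cis; H2O trans.
Each arrangement has an internal mirror plane or centre of symmetry, so none is chiral.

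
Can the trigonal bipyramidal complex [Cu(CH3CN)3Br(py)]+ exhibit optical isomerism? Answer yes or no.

A trigonal bipyramid has two axial and three equatorial sites, which are chemically inequivalent.
Working through the distinct placements yields 4 geometric isomers: Br axial, py equatorial; Br axial, py axial; Br equatorial, py equatorial; Br equatorial, py axial.
Each arrangement has an internal mirror plane or centre of symmetry, so none is chiral.

no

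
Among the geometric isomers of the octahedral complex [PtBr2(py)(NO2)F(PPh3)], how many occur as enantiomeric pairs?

An octahedron has six vertices in three trans pairs; every non-trans pair is cis.
Exhaustive case analysis gives 9 geometric isomers.
Of these, 6 lack any improper symmetry element and so occur as enantiomeric pairs, giving 9 + 6 = 15 stereoisomers in total.

6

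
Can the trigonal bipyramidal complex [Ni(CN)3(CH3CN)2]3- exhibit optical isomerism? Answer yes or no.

no

In a trigonal bipyramid the two axial positions differ from the three equatorial ones.
Systematic placement gives 3 geometric isomers: CH3CN both axial; CH3CN one axial, one equatorial; CH3CN both equatorial.
Each arrangement has an internal mirror plane or centre of symmetry, so none is chiral.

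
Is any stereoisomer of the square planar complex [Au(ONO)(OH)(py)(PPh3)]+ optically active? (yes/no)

There are 3 geometric isomers: (OH/PPh3 trans, ONO/py trans); (OH/py trans, ONO/PPh3 trans); (OH/ONO trans, PPh3/py trans).
Each arrangement has an internal mirror plane or centre of symmetry, so none is chiral.

no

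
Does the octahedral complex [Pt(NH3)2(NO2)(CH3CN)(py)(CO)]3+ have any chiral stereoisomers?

yes

Systematic enumeration (placing each ligand type in turn and discarding arrangements equivalent by rotation or reflection) gives 9 geometric isomers.
Of these, 6 lack any improper symmetry element and so occur as enantiomeric pairs, giving 9 + 6 = 15 stereoisomers in total.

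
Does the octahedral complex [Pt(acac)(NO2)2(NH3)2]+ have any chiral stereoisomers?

Each acac is bidentate and must span two cis positions.
There are 3 geometric isomers: NO2 cis, NH3 trans; NO2 cis, NH3 cis (chiral); NO2 trans, NH3 cis.
One of these lacks any improper symmetry element and so occurs as an enantiomeric pair, giving 3 + 1 = 4 stereoisomers in total.

yes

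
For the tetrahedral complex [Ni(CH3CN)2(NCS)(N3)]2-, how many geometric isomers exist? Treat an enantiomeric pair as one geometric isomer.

1

All four vertices of a tetrahedron are equivalent and mutually adjacent, so cis/trans isomerism cannot arise.
Only one geometric arrangement is possible.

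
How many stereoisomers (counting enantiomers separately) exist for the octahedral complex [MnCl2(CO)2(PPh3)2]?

There are 5 geometric isomers: Cl trans, CO trans, PPh3 trans; Cl cis, CO trans, PPh3 cis; Cl cis, CO cis, PPh3 trans; Cl cis, CO cis, PPh3 cis (chiral); Cl trans, CO cis, PPh3 cis.
One of these lacks any improper symmetry element and so occurs as an enantiomeric pair, giving 5 + 1 = 6 stereoisomers in total.

6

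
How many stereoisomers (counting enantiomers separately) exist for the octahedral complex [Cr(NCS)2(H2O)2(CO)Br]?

8

Systematic placement gives 6 geometric isomers: NCS trans, H2O trans; NCS cis, H2O cis (3 arrangements, 2 chiral); NCS trans, H2O cis; NCS cis, H2O trans.
Of these, 2 lack any improper symmetry element and so occur as enantiomeric pairs, giving 6 + 2 = 8 stereoisomers in total.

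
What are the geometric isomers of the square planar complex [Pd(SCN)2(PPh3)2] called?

cis and trans

In a square planar complex each vertex has one trans partner and two cis neighbours.
Systematic placement gives 2 geometric isomers: SCN cis; SCN trans.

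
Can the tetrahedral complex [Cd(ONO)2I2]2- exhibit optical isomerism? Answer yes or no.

In a tetrahedral complex all four positions are equivalent and every pair of ligands is adjacent — there is no cis/trans distinction.
Only one geometric arrangement is possible.

no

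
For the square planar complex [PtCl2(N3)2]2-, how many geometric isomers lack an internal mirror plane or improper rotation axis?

0

A square has two trans pairs of vertices; adjacent vertices are cis.
Systematic placement gives 2 geometric isomers: Cl cis; Cl trans.
Each arrangement has an internal mirror plane or centre of symmetry, so none is chiral.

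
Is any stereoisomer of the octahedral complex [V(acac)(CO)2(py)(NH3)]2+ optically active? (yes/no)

yes

In an octahedral complex each vertex has one trans partner and four cis neighbours.
Each acac is bidentate and must span two cis positions.
Systematic placement gives 4 geometric isomers: CO trans; CO cis (3 arrangements, 2 chiral).
Of these, 2 lack any improper symmetry element and so occur as enantiomeric pairs, giving 4 + 2 = 6 stereoisomers in total.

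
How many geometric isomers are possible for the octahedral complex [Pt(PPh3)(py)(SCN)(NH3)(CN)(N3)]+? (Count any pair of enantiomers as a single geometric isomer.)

An octahedron has six vertices in three trans pairs; every non-trans pair is cis.
Exhaustive case analysis gives 15 geometric isomers.

15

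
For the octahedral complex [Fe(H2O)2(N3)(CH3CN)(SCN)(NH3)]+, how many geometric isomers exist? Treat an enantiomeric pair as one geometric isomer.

9

The six octahedral sites form three mutually perpendicular trans pairs.
Systematic enumeration (placing each ligand type in turn and discarding arrangements equivalent by rotation or reflection) gives 9 geometric isomers.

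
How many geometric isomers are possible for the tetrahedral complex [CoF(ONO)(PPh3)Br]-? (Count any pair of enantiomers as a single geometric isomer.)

1

All four vertices of a tetrahedron are equivalent and mutually adjacent, so cis/trans isomerism cannot arise.
Only one geometric arrangement is possible; it has no improper symmetry element, so it exists as a pair of enantiomers (2 stereoisomers).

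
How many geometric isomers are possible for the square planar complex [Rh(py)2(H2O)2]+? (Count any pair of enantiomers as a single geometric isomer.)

2

Systematic placement gives 2 geometric isomers: py cis; py trans.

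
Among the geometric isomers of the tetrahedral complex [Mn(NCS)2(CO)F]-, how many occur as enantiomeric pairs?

Only one geometric arrangement is possible.

0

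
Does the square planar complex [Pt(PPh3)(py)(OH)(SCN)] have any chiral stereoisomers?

In a square planar complex each vertex has one trans partner and two cis neighbours.
There are 3 geometric isomers: (OH/SCN trans, PPh3/py trans); (OH/py trans, PPh3/SCN trans); (OH/PPh3 trans, SCN/py trans).
Each arrangement has an internal mirror plane or centre of symmetry, so none is chiral.

no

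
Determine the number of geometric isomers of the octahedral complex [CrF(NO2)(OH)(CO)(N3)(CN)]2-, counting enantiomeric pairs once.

15

Exhaustive case analysis gives 15 geometric isomers.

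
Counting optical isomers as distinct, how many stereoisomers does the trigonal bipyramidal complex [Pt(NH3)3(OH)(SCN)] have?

The distinct arrangements are (4 in all): OH equatorial, SCN equatorial; OH axial, SCN equatorial; OH equatorial, SCN axial; OH axial, SCN axial.
Each arrangement has an internal mirror plane or centre of symmetry, so none is chiral.

4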